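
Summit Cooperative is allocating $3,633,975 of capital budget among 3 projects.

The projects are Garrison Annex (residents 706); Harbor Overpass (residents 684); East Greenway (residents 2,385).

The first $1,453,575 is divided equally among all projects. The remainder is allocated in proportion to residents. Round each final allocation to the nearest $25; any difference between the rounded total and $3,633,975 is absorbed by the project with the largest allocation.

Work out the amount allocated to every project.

Garrison Annex: $892,300 | Harbor Overpass: $879,600 | East Greenway: $1,862,075

First tranche $1,453,575 split equally: $484,525 each.
Remainder $2,180,400 by residents (total 3,775): Garrison Annex 407,778.12 → $407,775; Harbor Overpass 395,071.15 → $395,075; East Greenway 1,377,550.73 → $1,377,550.
Totals: Garrison Annex $484,525 + $407,775 = $892,300; Harbor Overpass $484,525 + $395,075 = $879,600; East Greenway $484,525 + $1,377,550 = $1,862,075.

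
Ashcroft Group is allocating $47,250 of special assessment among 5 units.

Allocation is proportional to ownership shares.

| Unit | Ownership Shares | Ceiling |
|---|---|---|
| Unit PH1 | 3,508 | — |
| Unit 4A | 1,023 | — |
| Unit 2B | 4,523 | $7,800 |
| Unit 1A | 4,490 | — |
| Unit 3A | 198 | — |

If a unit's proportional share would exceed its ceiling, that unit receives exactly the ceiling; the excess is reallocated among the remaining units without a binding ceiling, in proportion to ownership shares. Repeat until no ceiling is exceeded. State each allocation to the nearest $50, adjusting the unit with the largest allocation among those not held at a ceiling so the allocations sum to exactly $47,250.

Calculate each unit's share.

Unit PH1: $15,000 · Unit 4A: $4,400 · Unit 2B: $7,800 · Unit 1A: $19,200 · Unit 3A: $850

Combined ownership shares = 13,742.
Proportional shares (ignoring caps): Unit PH1 12,061.78; Unit 4A 3,517.45; Unit 2B 15,551.72; Unit 1A 15,438.25; Unit 3A 680.80.
Capped: Unit 2B ($7,800); residual $39,450 reallocated over remaining ownership shares 9,219.
Shares after redistribution: Unit PH1 15,011.45 → $15,000; Unit 4A 4,377.63 → $4,400; Unit 1A 19,213.63 → $19,200; Unit 3A 847.28 → $850.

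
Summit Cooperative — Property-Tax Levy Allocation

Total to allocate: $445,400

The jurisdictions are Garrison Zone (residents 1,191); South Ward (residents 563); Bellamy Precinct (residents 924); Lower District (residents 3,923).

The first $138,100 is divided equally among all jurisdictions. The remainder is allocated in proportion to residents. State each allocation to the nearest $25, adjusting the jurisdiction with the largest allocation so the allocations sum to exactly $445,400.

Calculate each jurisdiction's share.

Garrison Zone: $89,975 · South Ward: $60,725 · Bellamy Precinct: $77,550 · Lower District: $217,150

Equal tier: $138,100 ÷ 4 = $34,525 apiece.
Remainder $307,300 by residents (total 6,601): Garrison Zone 55,445.28 → $55,450; South Ward 26,209.65 → $26,200; Bellamy Precinct 43,015.48 → $43,025; Lower District 182,629.59 → $182,625.
Totals: Garrison Zone $34,525 + $55,450 = $89,975; South Ward $34,525 + $26,200 = $60,725; Bellamy Precinct $34,525 + $43,025 = $77,550; Lower District $34,525 + $182,625 = $217,150.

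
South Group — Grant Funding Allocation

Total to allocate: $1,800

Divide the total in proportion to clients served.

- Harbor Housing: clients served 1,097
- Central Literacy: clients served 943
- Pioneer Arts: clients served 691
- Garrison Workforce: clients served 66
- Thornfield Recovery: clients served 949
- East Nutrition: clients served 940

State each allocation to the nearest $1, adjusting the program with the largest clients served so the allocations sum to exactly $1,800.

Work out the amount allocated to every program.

Sum of clients served: 4,686.
Pro-rata amounts: Harbor Housing 1,097/4,686 × $1,800 = 421.38; Central Literacy 943/4,686 × $1,800 = 362.23; Pioneer Arts 691/4,686 × $1,800 = 265.43; Garrison Workforce 66/4,686 × $1,800 = 25.35; Thornfield Recovery 949/4,686 × $1,800 = 364.53; East Nutrition 940/4,686 × $1,800 = 361.08.
After rounding ($1): Harbor Housing $421; Central Literacy $362; Pioneer Arts $265; Garrison Workforce $25; Thornfield Recovery $365; East Nutrition $361. Sum = $1,799.
Difference $1,800 − $1,799 = +$1 applied to largest clients served (Harbor Housing): Harbor Housing becomes $422.

Harbor Housing: $422 | Central Literacy: $362 | Pioneer Arts: $265 | Garrison Workforce: $25 | Thornfield Recovery: $365 | East Nutrition: $361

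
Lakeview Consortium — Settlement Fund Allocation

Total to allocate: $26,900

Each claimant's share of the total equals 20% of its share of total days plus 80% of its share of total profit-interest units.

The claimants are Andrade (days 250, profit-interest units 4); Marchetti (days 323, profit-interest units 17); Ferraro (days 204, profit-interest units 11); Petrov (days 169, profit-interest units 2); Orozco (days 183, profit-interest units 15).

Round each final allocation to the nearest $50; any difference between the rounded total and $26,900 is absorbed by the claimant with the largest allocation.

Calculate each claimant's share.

Totals — days 1,129, profit-interest units 49.
Combined weights (20% days + 80% profit-interest units): Andrade 0.1096; Marchetti 0.3348; Ferraro 0.2157; Petrov 0.0626; Orozco 0.2773.
Raw shares: Andrade 2,948.05; Marchetti 9,005.31; Ferraro 5,803.14; Petrov 1,683.70; Orozco 7,459.80.
At nearest $50: Andrade $2,950; Marchetti $9,000; Ferraro $5,800; Petrov $1,700; Orozco $7,450. Sum = $26,900.
No rounding difference to absorb.

Andrade: $2,950 · Marchetti: $9,000 · Ferraro: $5,800 · Petrov: $1,700 · Orozco: $7,450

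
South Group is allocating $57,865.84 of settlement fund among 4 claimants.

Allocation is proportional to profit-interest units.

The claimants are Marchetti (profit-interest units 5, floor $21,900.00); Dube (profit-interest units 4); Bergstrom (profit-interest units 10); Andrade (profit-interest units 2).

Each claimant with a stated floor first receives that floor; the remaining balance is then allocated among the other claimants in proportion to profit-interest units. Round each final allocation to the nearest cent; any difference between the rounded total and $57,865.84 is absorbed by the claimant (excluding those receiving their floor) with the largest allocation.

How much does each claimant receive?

Marchetti: $21,900.00 | Dube: $8,991.46 | Bergstrom: $22,478.65 | Andrade: $4,495.73

Fund the minimums — Marchetti $21,900.00. Residual $35,965.84.
Residual split over remaining profit-interest units 16: Dube 8,991.4600 → $8,991.46; Bergstrom 22,478.6500 → $22,478.65; Andrade 4,495.7300 → $4,495.73.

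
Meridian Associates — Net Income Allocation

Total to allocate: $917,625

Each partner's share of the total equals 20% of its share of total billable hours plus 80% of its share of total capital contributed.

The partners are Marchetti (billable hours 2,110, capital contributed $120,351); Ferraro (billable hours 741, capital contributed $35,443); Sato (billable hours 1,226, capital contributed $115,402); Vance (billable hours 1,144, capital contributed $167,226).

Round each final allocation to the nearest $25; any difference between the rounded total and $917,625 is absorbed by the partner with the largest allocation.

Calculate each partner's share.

Marchetti: $275,675 | Ferraro: $85,400 | Sato: $236,325 | Vance: $320,225

Billable hours total 5,221; capital contributed total 438,422.
Blended shares (20% billable hours + 80% capital contributed): Marchetti 0.3004; Ferraro 0.0931; Sato 0.2575; Vance 0.3490.
Pro-rata amounts: Marchetti 275,686.69; Ferraro 85,393.38; Sato 236,326.25; Vance 320,218.68.
At nearest $25: Marchetti $275,675; Ferraro $85,400; Sato $236,325; Vance $320,225. Sum = $917,625.
No rounding difference to absorb.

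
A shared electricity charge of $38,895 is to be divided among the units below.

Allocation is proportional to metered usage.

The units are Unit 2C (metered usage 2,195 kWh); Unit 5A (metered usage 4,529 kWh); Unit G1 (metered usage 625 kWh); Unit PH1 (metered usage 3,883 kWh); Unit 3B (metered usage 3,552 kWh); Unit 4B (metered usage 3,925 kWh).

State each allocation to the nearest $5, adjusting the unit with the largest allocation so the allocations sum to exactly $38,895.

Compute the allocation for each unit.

Unit 2C: $4,565 | Unit 5A: $9,410 | Unit G1: $1,300 | Unit PH1: $8,075 | Unit 3B: $7,385 | Unit 4B: $8,160

Sum of metered usage: 18,709.
Proportional shares: Unit 2C 2,195/18,709 × $38,895 = 4,563.29; Unit 5A 4,529/18,709 × $38,895 = 9,415.55; Unit G1 625/18,709 × $38,895 = 1,299.34; Unit PH1 3,883/18,709 × $38,895 = 8,072.55; Unit 3B 3,552/18,709 × $38,895 = 7,384.42; Unit 4B 3,925/18,709 × $38,895 = 8,159.86.
At nearest $5: Unit 2C $4,565; Unit 5A $9,415; Unit G1 $1,300; Unit PH1 $8,075; Unit 3B $7,385; Unit 4B $8,160. Sum = $38,900.
Difference $38,895 − $38,900 = −$5 applied to largest allocation (Unit 5A): Unit 5A becomes $9,410.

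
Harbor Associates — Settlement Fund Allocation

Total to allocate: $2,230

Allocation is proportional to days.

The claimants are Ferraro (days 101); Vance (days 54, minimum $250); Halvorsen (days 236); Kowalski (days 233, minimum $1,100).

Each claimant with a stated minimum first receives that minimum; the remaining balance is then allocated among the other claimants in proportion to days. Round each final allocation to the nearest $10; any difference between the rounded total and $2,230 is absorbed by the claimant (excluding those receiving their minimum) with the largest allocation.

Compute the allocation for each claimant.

Ferraro: $260 | Vance: $250 | Halvorsen: $620 | Kowalski: $1,100

Fund the minimums — Vance $250; Kowalski $1,100. Remaining pool $880.
Remaining pool split over remaining days 337: Ferraro 263.74 → $260; Halvorsen 616.26 → $620.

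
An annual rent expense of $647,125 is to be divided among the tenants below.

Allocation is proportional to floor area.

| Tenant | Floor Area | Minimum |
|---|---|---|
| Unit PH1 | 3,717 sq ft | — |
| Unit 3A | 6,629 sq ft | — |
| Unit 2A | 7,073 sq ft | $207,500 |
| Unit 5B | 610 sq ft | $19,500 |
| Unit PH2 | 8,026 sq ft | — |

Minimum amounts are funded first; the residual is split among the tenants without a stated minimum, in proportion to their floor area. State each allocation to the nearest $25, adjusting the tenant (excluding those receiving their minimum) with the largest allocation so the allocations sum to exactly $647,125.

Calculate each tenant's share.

Guaranteed amounts: Unit 2A $207,500; Unit 5B $19,500. Remaining pool $420,125.
Remaining pool split over remaining floor area 18,372: Unit PH1 84,999.16 → $85,000; Unit 3A 151,589.84 → $151,600; Unit PH2 183,535.99 → $183,525.

Unit PH1: $85,000; Unit 3A: $151,600; Unit 2A: $207,500; Unit 5B: $19,500; Unit PH2: $183,525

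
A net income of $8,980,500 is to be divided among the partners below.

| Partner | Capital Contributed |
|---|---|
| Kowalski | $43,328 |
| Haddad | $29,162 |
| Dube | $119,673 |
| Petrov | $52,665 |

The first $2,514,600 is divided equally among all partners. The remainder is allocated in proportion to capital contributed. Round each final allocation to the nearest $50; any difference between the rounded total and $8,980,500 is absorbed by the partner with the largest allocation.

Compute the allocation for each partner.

$2,514,600 shared equally gives $628,650 per partner.
Remainder $6,465,900 by capital contributed (total 244,828): Kowalski 1,144,291.16 → $1,144,300; Haddad 770,167.53 → $770,150; Dube 3,160,560.27 → $3,160,550; Petrov 1,390,881.04 → $1,390,900.
Totals: Kowalski $628,650 + $1,144,300 = $1,772,950; Haddad $628,650 + $770,150 = $1,398,800; Dube $628,650 + $3,160,550 = $3,789,200; Petrov $628,650 + $1,390,900 = $2,019,550.

Kowalski: $1,772,950; Haddad: $1,398,800; Dube: $3,789,200; Petrov: $2,019,550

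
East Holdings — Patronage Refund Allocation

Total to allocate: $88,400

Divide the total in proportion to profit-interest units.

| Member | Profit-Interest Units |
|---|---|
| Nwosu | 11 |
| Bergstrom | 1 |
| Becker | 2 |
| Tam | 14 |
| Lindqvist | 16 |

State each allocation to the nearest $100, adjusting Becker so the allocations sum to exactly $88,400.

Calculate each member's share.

Total profit-interest units = 44.
Proportional shares: Nwosu 11/44 × $88,400 = 22,100.00; Bergstrom 1/44 × $88,400 = 2,009.09; Becker 2/44 × $88,400 = 4,018.18; Tam 14/44 × $88,400 = 28,127.27; Lindqvist 16/44 × $88,400 = 32,145.45.
At nearest $100: Nwosu $22,100; Bergstrom $2,000; Becker $4,000; Tam $28,100; Lindqvist $32,100. Sum = $88,300.
Difference $88,400 − $88,300 = +$100 applied to Becker: Becker becomes $4,100.

Nwosu: $22,100 · Bergstrom: $2,000 · Becker: $4,100 · Tam: $28,100 · Lindqvist: $32,100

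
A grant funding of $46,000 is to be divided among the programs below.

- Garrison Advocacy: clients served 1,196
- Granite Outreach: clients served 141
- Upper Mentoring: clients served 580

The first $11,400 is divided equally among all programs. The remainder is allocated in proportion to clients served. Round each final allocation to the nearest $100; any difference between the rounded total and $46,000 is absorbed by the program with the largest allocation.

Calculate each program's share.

Garrison Advocacy: $25,400 · Granite Outreach: $6,300 · Upper Mentoring: $14,300

First tranche $11,400 split equally: $3,800 each.
Remainder $34,600 by clients served (total 1,917): Garrison Advocacy 21,586.65 → $21,600; Granite Outreach 2,544.91 → $2,500; Upper Mentoring 10,468.44 → $10,500.
Totals: Garrison Advocacy $3,800 + $21,600 = $25,400; Granite Outreach $3,800 + $2,500 = $6,300; Upper Mentoring $3,800 + $10,500 = $14,300.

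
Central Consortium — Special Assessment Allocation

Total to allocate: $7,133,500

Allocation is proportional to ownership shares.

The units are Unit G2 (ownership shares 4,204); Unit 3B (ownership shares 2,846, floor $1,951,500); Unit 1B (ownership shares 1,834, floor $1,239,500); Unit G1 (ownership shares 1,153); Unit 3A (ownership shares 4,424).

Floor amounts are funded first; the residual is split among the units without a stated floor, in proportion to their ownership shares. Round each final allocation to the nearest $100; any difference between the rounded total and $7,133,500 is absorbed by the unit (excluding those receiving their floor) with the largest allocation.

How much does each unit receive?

Guaranteed amounts: Unit 3B $1,951,500; Unit 1B $1,239,500. Balance $3,942,500.
Balance split over remaining ownership shares 9,781: Unit G2 1,694,537.37 → $1,694,500; Unit G1 464,748.24 → $464,700; Unit 3A 1,783,214.40 → $1,783,200.
Rounding difference +$100 applied to Unit 3A → $1,783,300.

Unit G2: $1,694,500 · Unit 3B: $1,951,500 · Unit 1B: $1,239,500 · Unit G1: $464,700 · Unit 3A: $1,783,300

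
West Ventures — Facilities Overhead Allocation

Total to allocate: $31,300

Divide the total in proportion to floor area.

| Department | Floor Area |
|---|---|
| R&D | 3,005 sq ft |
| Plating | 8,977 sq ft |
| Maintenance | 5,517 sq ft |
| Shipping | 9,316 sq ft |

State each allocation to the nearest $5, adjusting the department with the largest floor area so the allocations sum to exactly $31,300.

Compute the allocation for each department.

R&D: $3,510; Plating: $10,480; Maintenance: $6,440; Shipping: $10,870

Sum of floor area: 26,815.
Proportional shares: R&D 3,005/26,815 × $31,300 = 3,507.61; Plating 8,977/26,815 × $31,300 = 10,478.47; Maintenance 5,517/26,815 × $31,300 = 6,439.76; Shipping 9,316/26,815 × $31,300 = 10,874.17.
Rounded to nearest $5: R&D $3,510; Plating $10,480; Maintenance $6,440; Shipping $10,875. Sum = $31,305.
Difference $31,300 − $31,305 = −$5 applied to largest floor area (Shipping): Shipping becomes $10,870.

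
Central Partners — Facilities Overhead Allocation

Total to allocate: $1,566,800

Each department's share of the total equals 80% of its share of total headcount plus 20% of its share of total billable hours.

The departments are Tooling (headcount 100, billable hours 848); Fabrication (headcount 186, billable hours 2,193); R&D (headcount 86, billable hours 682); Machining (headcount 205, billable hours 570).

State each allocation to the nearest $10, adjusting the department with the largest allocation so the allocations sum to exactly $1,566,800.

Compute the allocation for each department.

Tooling: $279,130 | Fabrication: $564,130 | R&D: $236,600 | Machining: $486,940

Totals — headcount 577, billable hours 4,293.
Combined weights (80% headcount + 20% billable hours): Tooling 0.1782; Fabrication 0.3601; R&D 0.1510; Machining 0.3108.
Proportional shares: Tooling 279,132.24; Fabrication 564,129.37; R&D 236,602.61; Machining 486,935.79.
After rounding ($10): Tooling $279,130; Fabrication $564,130; R&D $236,600; Machining $486,940. Sum = $1,566,800.
Rounded total matches; no reconciliation needed.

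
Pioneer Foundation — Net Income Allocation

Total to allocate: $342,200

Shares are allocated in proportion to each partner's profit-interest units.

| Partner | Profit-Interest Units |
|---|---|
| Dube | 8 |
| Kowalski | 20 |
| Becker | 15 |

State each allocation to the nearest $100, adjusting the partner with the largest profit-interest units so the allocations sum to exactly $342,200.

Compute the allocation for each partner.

Dube: $63,700 | Kowalski: $159,100 | Becker: $119,400

Profit-interest units total: 8 + 20 + 15 = 43.
Pro-rata amounts: Dube 63,665.12; Kowalski 159,162.79; Becker 119,372.09.
Rounded to nearest $100: Dube $63,700; Kowalski $159,200; Becker $119,400. Sum = $342,300.
Difference $342,200 − $342,300 = −$100 applied to largest profit-interest units (Kowalski): Kowalski becomes $159,100.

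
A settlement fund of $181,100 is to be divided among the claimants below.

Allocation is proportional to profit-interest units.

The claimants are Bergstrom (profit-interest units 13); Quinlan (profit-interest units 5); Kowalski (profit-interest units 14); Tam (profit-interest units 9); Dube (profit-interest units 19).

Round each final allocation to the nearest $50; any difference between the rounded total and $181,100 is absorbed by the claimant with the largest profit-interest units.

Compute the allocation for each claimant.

Bergstrom: $39,250 · Quinlan: $15,100 · Kowalski: $42,250 · Tam: $27,150 · Dube: $57,350

Profit-interest units total: 13 + 5 + 14 + 9 + 19 = 60.
Unrounded shares: Bergstrom 39,238.33; Quinlan 15,091.67; Kowalski 42,256.67; Tam 27,165.00; Dube 57,348.33.
At nearest $50: Bergstrom $39,250; Quinlan $15,100; Kowalski $42,250; Tam $27,150; Dube $57,350. Sum = $181,100.
Sum already equals the total — no adjustment.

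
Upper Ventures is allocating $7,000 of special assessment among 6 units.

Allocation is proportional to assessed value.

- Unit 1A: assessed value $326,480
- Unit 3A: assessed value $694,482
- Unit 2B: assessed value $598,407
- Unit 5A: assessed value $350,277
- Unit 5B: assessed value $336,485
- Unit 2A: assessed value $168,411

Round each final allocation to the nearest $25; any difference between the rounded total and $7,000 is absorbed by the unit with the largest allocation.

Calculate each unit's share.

Combined assessed value = 2,474,542.
Raw shares: Unit 1A 326,480/2,474,542 × $7,000 = 923.55; Unit 3A 694,482/2,474,542 × $7,000 = 1,964.56; Unit 2B 598,407/2,474,542 × $7,000 = 1,692.78; Unit 5A 350,277/2,474,542 × $7,000 = 990.87; Unit 5B 336,485/2,474,542 × $7,000 = 951.85; Unit 2A 168,411/2,474,542 × $7,000 = 476.40.
At nearest $25: Unit 1A $925; Unit 3A $1,975; Unit 2B $1,700; Unit 5A $1,000; Unit 5B $950; Unit 2A $475. Sum = $7,025.
Difference $7,000 − $7,025 = −$25 applied to largest allocation (Unit 3A): Unit 3A becomes $1,950.

Unit 1A: $925 · Unit 3A: $1,950 · Unit 2B: $1,700 · Unit 5A: $1,000 · Unit 5B: $950 · Unit 2A: $475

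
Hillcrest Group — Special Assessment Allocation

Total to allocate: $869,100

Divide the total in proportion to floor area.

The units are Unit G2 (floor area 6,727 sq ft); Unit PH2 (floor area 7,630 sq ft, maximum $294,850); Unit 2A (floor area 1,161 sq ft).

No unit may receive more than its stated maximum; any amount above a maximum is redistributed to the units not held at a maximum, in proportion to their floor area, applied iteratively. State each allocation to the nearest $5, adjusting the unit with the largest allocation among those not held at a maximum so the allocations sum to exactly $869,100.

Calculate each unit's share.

Combined floor area = 15,518.
Pro-rata shares before constraints: Unit G2 376,751.88; Unit PH2 427,325.24; Unit 2A 65,022.88.
Held at cap: Unit PH2 ($294,850); balance $574,250 reallocated over remaining floor area 7,888.
Remaining shares: Unit G2 489,728.67 → $489,730; Unit 2A 84,521.33 → $84,520.

Unit G2: $489,730 | Unit PH2: $294,850 | Unit 2A: $84,520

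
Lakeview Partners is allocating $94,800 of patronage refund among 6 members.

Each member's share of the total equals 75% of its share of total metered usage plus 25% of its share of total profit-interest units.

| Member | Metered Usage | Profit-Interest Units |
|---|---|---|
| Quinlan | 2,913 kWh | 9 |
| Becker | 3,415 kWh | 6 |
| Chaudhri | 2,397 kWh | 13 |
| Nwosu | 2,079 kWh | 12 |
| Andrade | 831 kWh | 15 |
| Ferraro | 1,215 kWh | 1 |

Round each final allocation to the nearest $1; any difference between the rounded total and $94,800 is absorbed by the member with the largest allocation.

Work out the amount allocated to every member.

Totals — metered usage 12,850, profit-interest units 56.
Combined weights (75% metered usage + 25% profit-interest units): Quinlan 0.2102; Becker 0.2261; Chaudhri 0.1979; Nwosu 0.1749; Andrade 0.1155; Ferraro 0.0754.
Pro-rata amounts: Quinlan 19,926.77; Becker 21,434.73; Chaudhri 18,764.56; Nwosu 16,581.83; Andrade 10,946.20; Ferraro 7,145.90.
At nearest $1: Quinlan $19,927; Becker $21,435; Chaudhri $18,765; Nwosu $16,582; Andrade $10,946; Ferraro $7,146. Sum = $94,801.
Difference $94,800 − $94,801 = −$1 applied to largest allocation (Becker): Becker becomes $21,434.

Quinlan: $19,927; Becker: $21,434; Chaudhri: $18,765; Nwosu: $16,582; Andrade: $10,946; Ferraro: $7,146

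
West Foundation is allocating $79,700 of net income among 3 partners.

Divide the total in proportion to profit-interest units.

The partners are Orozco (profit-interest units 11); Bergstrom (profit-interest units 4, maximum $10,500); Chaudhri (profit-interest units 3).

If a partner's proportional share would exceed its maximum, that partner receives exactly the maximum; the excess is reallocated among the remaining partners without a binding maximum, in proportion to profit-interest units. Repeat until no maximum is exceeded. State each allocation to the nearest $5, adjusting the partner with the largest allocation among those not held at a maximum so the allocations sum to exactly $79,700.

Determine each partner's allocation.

Profit-interest units total: 18.
Pro-rata shares before constraints: Orozco 48,705.56; Bergstrom 17,711.11; Chaudhri 13,283.33.
Capped: Bergstrom ($10,500); balance $69,200 reallocated over remaining profit-interest units 14.
Redistributed shares: Orozco 54,371.43 → $54,370; Chaudhri 14,828.57 → $14,830.

Orozco: $54,370 · Bergstrom: $10,500 · Chaudhri: $14,830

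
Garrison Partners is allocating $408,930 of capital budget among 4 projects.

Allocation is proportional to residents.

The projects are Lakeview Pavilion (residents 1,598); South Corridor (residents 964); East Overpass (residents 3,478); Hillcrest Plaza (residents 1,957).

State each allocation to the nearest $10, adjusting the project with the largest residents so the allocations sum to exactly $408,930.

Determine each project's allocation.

Sum of residents: 7,997.
Pro-rata amounts: Lakeview Pavilion 1,598/7,997 × $408,930 = 81,714.41; South Corridor 964/7,997 × $408,930 = 49,294.55; East Overpass 3,478/7,997 × $408,930 = 177,849.01; Hillcrest Plaza 1,957/7,997 × $408,930 = 100,072.03.
At nearest $10: Lakeview Pavilion $81,710; South Corridor $49,290; East Overpass $177,850; Hillcrest Plaza $100,070. Sum = $408,920.
Difference $408,930 − $408,920 = +$10 applied to largest residents (East Overpass): East Overpass becomes $177,860.

Lakeview Pavilion: $81,710 | South Corridor: $49,290 | East Overpass: $177,860 | Hillcrest Plaza: $100,070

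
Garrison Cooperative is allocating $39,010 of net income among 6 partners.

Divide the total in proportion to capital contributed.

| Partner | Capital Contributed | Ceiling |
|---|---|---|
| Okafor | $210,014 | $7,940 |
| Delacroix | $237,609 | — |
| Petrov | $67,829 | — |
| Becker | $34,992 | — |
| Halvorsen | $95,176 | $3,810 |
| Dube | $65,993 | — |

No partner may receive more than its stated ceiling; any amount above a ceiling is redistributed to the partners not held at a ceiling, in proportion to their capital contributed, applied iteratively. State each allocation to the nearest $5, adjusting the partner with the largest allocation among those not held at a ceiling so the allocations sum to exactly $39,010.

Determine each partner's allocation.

Okafor: $7,940 | Delacroix: $15,940 | Petrov: $4,550 | Becker: $2,345 | Halvorsen: $3,810 | Dube: $4,425

Total capital contributed = 711,613.
Unconstrained shares: Okafor 11,512.78; Delacroix 13,025.52; Petrov 3,718.33; Becker 1,918.23; Halvorsen 5,217.46; Dube 3,617.68.
Capped: Okafor ($7,940), Halvorsen ($3,810); residual $27,260 reallocated over remaining capital contributed 406,423.
Remaining shares: Delacroix 15,937.14 → $15,935; Petrov 4,549.49 → $4,550; Becker 2,347.02 → $2,345; Dube 4,426.35 → $4,425.
Rounding difference +$5 applied to Delacroix → $15,940.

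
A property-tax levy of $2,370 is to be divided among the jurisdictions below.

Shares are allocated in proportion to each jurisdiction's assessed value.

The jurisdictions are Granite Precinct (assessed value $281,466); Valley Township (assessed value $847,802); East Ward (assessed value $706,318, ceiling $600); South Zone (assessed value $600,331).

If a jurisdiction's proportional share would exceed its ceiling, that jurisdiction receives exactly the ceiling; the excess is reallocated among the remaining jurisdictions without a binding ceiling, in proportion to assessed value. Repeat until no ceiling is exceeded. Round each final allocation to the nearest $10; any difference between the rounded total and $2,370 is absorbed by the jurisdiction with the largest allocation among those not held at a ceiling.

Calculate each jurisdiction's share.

Total assessed value = 2,435,917.
Unconstrained shares: Granite Precinct 273.85; Valley Township 824.86; East Ward 687.20; South Zone 584.09.
Capped: East Ward ($600); residual $1,770 reallocated over remaining assessed value 1,729,599.
Shares after redistribution: Granite Precinct 288.04 → $290; Valley Township 867.61 → $870; South Zone 614.35 → $610.

Granite Precinct: $290 · Valley Township: $870 · East Ward: $600 · South Zone: $610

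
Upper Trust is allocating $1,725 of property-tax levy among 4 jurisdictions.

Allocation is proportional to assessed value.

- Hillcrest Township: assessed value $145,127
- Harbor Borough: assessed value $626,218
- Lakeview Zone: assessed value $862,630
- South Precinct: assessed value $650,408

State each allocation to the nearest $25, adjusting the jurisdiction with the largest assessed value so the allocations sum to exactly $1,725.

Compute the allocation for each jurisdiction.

Assessed value total: 145,127 + 626,218 + 862,630 + 650,408 = 2,284,383.
Unrounded shares: Hillcrest Township 109.59; Harbor Borough 472.87; Lakeview Zone 651.40; South Precinct 491.14.
At nearest $25: Hillcrest Township $100; Harbor Borough $475; Lakeview Zone $650; South Precinct $500. Sum = $1,725.
Sum already equals the total — no adjustment.

Hillcrest Township: $100 | Harbor Borough: $475 | Lakeview Zone: $650 | South Precinct: $500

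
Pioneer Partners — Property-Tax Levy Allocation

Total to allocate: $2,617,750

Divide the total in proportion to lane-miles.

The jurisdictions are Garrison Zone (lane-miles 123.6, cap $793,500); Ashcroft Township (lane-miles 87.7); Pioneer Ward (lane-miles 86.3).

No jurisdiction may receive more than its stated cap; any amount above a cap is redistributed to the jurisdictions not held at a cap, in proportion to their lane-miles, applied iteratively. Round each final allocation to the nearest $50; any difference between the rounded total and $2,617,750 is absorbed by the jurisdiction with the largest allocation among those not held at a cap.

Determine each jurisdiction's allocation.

Total lane-miles = 297.6.
Pro-rata shares before constraints: Garrison Zone 1,087,210.69; Ashcroft Township 771,427.00; Pioneer Ward 759,112.32.
Held at cap: Garrison Zone ($793,500); residual $1,824,250 reallocated over remaining lane-miles 174.
Redistributed shares: Ashcroft Township 919,463.94 → $919,450; Pioneer Ward 904,786.06 → $904,800.

Garrison Zone: $793,500 | Ashcroft Township: $919,450 | Pioneer Ward: $904,800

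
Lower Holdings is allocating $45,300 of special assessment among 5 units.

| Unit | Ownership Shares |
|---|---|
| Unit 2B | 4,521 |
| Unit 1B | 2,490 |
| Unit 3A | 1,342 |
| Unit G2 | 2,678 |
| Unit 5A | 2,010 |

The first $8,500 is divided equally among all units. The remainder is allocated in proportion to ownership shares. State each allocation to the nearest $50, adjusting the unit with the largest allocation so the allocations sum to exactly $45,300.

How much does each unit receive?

Unit 2B: $14,450; Unit 1B: $8,750; Unit 3A: $5,500; Unit G2: $9,250; Unit 5A: $7,350

$8,500 shared equally gives $1,700 per unit.
Remainder $36,800 by ownership shares (total 13,041): Unit 2B 12,757.67 → $12,750; Unit 1B 7,026.46 → $7,050; Unit 3A 3,786.95 → $3,800; Unit G2 7,556.97 → $7,550; Unit 5A 5,671.96 → $5,650.
Totals: Unit 2B $1,700 + $12,750 = $14,450; Unit 1B $1,700 + $7,050 = $8,750; Unit 3A $1,700 + $3,800 = $5,500; Unit G2 $1,700 + $7,550 = $9,250; Unit 5A $1,700 + $5,650 = $7,350.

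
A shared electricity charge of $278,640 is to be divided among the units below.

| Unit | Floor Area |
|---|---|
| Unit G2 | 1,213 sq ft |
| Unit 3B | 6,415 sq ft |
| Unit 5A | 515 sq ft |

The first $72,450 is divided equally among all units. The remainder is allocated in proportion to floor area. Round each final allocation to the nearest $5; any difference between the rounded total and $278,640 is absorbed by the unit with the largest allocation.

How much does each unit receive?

First tranche $72,450 split equally: $24,150 each.
Remainder $206,190 by floor area (total 8,143): Unit G2 30,714.54 → $30,715; Unit 3B 162,435.08 → $162,435; Unit 5A 13,040.38 → $13,040.
Totals: Unit G2 $24,150 + $30,715 = $54,865; Unit 3B $24,150 + $162,435 = $186,585; Unit 5A $24,150 + $13,040 = $37,190.

Unit G2: $54,865; Unit 3B: $186,585; Unit 5A: $37,190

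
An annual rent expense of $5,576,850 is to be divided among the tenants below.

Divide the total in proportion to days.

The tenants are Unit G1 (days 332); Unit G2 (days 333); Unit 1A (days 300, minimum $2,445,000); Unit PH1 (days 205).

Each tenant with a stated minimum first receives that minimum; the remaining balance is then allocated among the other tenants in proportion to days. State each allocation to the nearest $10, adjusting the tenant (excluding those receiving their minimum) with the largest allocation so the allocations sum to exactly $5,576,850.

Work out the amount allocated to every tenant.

Fund the minimums — Unit 1A $2,445,000. Residual $3,131,850.
Residual split over remaining days 870: Unit G1 1,195,142.76 → $1,195,140; Unit G2 1,198,742.59 → $1,198,740; Unit PH1 737,964.66 → $737,960.
Rounding difference +$10 applied to Unit G2 → $1,198,750.

Unit G1: $1,195,140; Unit G2: $1,198,750; Unit 1A: $2,445,000; Unit PH1: $737,960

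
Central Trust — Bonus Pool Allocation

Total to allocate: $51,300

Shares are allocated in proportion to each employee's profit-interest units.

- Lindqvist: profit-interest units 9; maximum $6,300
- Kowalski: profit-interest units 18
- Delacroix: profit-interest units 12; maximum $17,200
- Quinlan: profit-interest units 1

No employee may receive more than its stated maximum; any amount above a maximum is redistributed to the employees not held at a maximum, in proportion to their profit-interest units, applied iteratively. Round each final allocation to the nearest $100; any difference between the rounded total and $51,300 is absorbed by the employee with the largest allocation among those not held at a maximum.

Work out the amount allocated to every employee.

Lindqvist: $6,300 · Kowalski: $26,300 · Delacroix: $17,200 · Quinlan: $1,500

Profit-interest units total: 40.
Unconstrained shares: Lindqvist 11,542.50; Kowalski 23,085.00; Delacroix 15,390.00; Quinlan 1,282.50.
Capped: Lindqvist ($6,300); remaining pool $45,000 reallocated over remaining profit-interest units 31.
Capped: Delacroix ($17,200); remaining pool $27,800 reallocated over remaining profit-interest units 19.
Shares after redistribution: Kowalski 26,336.84 → $26,300; Quinlan 1,463.16 → $1,500.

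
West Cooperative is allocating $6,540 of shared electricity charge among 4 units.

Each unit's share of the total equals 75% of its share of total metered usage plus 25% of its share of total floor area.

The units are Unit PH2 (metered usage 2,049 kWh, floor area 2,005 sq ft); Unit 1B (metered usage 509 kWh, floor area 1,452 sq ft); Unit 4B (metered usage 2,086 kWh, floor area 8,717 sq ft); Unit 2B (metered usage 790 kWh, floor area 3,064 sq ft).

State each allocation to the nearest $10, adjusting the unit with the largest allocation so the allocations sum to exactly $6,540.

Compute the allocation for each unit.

Totals — metered usage 5,434, floor area 15,238.
Composite weights (75% metered usage + 25% floor area): Unit PH2 0.3157; Unit 1B 0.0941; Unit 4B 0.4309; Unit 2B 0.1593.
Unrounded shares: Unit PH2 2,064.66; Unit 1B 615.24; Unit 4B 2,818.24; Unit 2B 1,041.85.
After rounding ($10): Unit PH2 $2,060; Unit 1B $620; Unit 4B $2,820; Unit 2B $1,040. Sum = $6,540.
Rounded total matches; no reconciliation needed.

Unit PH2: $2,060; Unit 1B: $620; Unit 4B: $2,820; Unit 2B: $1,040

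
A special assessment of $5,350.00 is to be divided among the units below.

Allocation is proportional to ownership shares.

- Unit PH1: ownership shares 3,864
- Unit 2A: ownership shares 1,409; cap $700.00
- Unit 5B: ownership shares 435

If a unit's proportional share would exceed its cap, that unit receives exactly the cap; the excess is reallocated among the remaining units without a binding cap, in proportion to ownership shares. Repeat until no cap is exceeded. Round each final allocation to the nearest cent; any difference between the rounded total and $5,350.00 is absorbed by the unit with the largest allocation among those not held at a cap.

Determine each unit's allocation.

Sum of ownership shares: 5,708.
Pro-rata shares before constraints: Unit PH1 3,621.6538; Unit 2A 1,320.6289; Unit 5B 407.7172.
Capped: Unit 2A ($700.00); balance $4,650.00 reallocated over remaining ownership shares 4,299.
Shares after redistribution: Unit PH1 4,179.4836 → $4,179.48; Unit 5B 470.5164 → $470.52.

Unit PH1: $4,179.48 · Unit 2A: $700.00 · Unit 5B: $470.52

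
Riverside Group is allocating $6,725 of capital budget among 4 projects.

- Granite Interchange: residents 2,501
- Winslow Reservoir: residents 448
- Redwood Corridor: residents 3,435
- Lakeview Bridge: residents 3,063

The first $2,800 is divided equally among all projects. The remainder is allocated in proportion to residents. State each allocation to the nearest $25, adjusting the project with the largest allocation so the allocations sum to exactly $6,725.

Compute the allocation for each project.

Equal tier: $2,800 ÷ 4 = $700 apiece.
Remainder $3,925 by residents (total 9,447): Granite Interchange 1,039.11 → $1,050; Winslow Reservoir 186.13 → $175; Redwood Corridor 1,427.16 → $1,425; Lakeview Bridge 1,272.60 → $1,275.
Totals: Granite Interchange $700 + $1,050 = $1,750; Winslow Reservoir $700 + $175 = $875; Redwood Corridor $700 + $1,425 = $2,125; Lakeview Bridge $700 + $1,275 = $1,975.

Granite Interchange: $1,750; Winslow Reservoir: $875; Redwood Corridor: $2,125; Lakeview Bridge: $1,975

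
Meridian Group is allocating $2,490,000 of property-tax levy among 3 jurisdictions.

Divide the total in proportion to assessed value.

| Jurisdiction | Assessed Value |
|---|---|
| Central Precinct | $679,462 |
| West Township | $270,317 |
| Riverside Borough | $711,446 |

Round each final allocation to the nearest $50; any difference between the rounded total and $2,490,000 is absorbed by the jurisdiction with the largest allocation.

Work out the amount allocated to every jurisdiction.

Central Precinct: $1,018,450 · West Township: $405,200 · Riverside Borough: $1,066,350

Sum of assessed value: 1,661,225.
Raw shares: Central Precinct 679,462/1,661,225 × $2,490,000 = 1,018,441.44; West Township 270,317/1,661,225 × $2,490,000 = 405,176.50; Riverside Borough 711,446/1,661,225 × $2,490,000 = 1,066,382.06.
At nearest $50: Central Precinct $1,018,450; West Township $405,200; Riverside Borough $1,066,400. Sum = $2,490,050.
Difference $2,490,000 − $2,490,050 = −$50 applied to largest allocation (Riverside Borough): Riverside Borough becomes $1,066,350.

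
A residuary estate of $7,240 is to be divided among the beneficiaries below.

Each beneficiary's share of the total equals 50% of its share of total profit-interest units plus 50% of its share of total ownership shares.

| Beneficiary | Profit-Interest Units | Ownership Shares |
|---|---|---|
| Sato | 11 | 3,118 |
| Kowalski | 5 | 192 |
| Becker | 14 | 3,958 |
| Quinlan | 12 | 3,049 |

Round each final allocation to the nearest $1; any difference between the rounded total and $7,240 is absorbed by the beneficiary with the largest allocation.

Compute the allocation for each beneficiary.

Sato: $2,042 | Kowalski: $498 | Becker: $2,596 | Quinlan: $2,104

Totals — profit-interest units 42, ownership shares 10,317.
Composite weights (50% profit-interest units + 50% ownership shares): Sato 0.2821; Kowalski 0.0688; Becker 0.3585; Quinlan 0.2906.
Proportional shares: Sato 2,042.13; Kowalski 498.32; Becker 2,595.44; Quinlan 2,104.11.
At nearest $1: Sato $2,042; Kowalski $498; Becker $2,595; Quinlan $2,104. Sum = $7,239.
Difference $7,240 − $7,239 = +$1 applied to largest allocation (Becker): Becker becomes $2,596.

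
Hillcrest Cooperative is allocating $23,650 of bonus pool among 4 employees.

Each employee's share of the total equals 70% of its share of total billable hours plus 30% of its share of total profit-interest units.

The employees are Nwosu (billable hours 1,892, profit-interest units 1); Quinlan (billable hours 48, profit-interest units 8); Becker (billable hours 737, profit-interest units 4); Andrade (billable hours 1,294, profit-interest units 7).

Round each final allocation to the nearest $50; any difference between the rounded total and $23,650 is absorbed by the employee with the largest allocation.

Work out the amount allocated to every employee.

Totals — billable hours 3,971, profit-interest units 20.
Blended shares (70% billable hours + 30% profit-interest units): Nwosu 0.3485; Quinlan 0.1285; Becker 0.1899; Andrade 0.3331.
Pro-rata amounts: Nwosu 8,242.45; Quinlan 3,038.11; Becker 4,491.53; Andrade 7,877.90.
After rounding ($50): Nwosu $8,250; Quinlan $3,050; Becker $4,500; Andrade $7,900. Sum = $23,700.
Difference $23,650 − $23,700 = −$50 applied to largest allocation (Nwosu): Nwosu becomes $8,200.

Nwosu: $8,200 · Quinlan: $3,050 · Becker: $4,500 · Andrade: $7,900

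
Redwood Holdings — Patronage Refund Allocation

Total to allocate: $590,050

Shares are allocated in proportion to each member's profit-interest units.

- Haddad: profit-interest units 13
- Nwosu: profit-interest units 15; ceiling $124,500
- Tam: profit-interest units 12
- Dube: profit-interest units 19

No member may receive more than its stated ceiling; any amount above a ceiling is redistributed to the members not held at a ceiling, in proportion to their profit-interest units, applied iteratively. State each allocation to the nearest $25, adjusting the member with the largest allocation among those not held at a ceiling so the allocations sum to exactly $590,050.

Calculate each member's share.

Total profit-interest units = 59.
Proportional shares (ignoring caps): Haddad 130,011.02; Nwosu 150,012.71; Tam 120,010.17; Dube 190,016.10.
Cap binds for Nwosu ($124,500); balance $465,550 reallocated over remaining profit-interest units 44.
Shares after redistribution: Haddad 137,548.86 → $137,550; Tam 126,968.18 → $126,975; Dube 201,032.95 → $201,025.

Haddad: $137,550; Nwosu: $124,500; Tam: $126,975; Dube: $201,025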